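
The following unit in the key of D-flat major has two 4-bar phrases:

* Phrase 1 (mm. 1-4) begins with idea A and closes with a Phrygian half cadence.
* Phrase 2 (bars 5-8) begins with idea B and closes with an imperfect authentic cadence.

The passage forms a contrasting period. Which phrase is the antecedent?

phrase 1

The phrase ending with the weaker cadence (Phrygian half cadence) is the antecedent; the one ending more conclusively (imperfect authentic cadence) is the consequent. The antecedent is phrase 1.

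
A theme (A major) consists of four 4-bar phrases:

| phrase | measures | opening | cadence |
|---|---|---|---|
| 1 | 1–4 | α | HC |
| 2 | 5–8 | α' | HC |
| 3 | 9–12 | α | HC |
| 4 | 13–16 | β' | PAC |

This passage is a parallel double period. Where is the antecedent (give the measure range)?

measures 1–8

In a double period the four phrases pair into a large antecedent (phrases 1–2, ending half cadence) and a large consequent (phrases 3–4, ending perfect authentic cadence). The antecedent spans mm. 1-8.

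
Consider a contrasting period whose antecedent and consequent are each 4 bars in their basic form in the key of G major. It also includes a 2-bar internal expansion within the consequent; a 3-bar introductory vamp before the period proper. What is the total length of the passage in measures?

Basic contrasting period: 4 + 4 = 8 bars.
8 (basic form) + 2 (internal expansion) + 3 (introduction) = 13.

13 measures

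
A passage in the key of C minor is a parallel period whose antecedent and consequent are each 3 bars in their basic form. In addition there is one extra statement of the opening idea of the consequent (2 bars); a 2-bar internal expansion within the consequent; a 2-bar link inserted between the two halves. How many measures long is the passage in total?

12 measures

Basic parallel period: 3 + 3 = 6 bars.
6 (basic form) + 2 (extra statement) + 2 (internal expansion) + 2 (link) = 12.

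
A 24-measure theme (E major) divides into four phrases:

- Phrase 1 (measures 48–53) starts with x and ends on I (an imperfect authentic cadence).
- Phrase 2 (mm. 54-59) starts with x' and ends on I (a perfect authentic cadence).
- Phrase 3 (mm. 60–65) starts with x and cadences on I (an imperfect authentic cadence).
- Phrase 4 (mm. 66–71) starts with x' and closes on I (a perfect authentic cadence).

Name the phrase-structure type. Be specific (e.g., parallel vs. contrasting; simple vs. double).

The cadence pattern IAC–PAC–IAC–PAC is weak–strong twice, and phrases 3–4 restate phrases 1–2: a period heard twice, not a double period (which would end weakly at phrase 2).

repeated period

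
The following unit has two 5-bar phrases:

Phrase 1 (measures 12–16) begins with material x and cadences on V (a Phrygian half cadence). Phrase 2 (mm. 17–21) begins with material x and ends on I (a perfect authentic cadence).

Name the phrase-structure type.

parallel period

Phrase 1 ends with a Phrygian half cadence (weaker) and phrase 2 with a perfect authentic cadence (stronger): antecedent + consequent = a period.
The two phrases open with the same material (x / x), so the period is parallel.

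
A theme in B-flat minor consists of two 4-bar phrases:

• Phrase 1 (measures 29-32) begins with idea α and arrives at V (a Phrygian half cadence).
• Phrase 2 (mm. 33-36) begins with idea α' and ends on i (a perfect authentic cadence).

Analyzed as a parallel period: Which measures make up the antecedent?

measures 29–32

The antecedent is the phrase ending with the weaker cadence (Phrygian half cadence, phrase 1) and the consequent the one ending more conclusively (perfect authentic cadence, phrase 2); the antecedent is mm. 29-32.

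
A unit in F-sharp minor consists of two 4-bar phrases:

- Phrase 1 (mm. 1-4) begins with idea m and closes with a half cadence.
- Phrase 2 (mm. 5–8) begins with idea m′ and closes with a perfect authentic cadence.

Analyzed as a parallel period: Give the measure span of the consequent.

measures 5–8

The antecedent is the phrase ending with the weaker cadence (half cadence, phrase 1) and the consequent the one ending more conclusively (perfect authentic cadence, phrase 2); the consequent is mm. 5–8.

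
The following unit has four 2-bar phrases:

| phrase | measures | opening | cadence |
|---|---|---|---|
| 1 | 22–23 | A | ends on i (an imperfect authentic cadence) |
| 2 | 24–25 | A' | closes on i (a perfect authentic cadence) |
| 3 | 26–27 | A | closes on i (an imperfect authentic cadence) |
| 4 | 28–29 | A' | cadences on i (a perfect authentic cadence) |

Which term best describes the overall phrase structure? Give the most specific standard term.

The cadence pattern IAC–PAC–IAC–PAC is weak–strong twice, and phrases 3–4 restate phrases 1–2: a period heard twice, not a double period (which would end weakly at phrase 2).

repeated period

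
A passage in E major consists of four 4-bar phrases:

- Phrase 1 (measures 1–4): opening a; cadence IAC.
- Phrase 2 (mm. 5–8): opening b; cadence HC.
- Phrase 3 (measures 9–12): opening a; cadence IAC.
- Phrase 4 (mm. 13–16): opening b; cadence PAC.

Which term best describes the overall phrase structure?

parallel double period

Four phrases in two halves: the first half (mm. 1–8) ends with a half cadence, the second (bars 9-16) with a perfect authentic cadence — a large antecedent–consequent pair, i.e. a double period.
Phrase 3 begins with the same material as phrase 1, making it parallel.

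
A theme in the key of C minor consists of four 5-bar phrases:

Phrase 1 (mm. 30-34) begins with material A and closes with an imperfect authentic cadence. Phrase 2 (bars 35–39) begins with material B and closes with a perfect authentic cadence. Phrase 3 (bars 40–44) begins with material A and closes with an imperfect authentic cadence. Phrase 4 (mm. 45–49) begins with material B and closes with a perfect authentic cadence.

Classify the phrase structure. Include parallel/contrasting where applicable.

The cadence pattern IAC–PAC–IAC–PAC is weak–strong twice, and phrases 3–4 restate phrases 1–2: a period heard twice, not a double period (which would end weakly at phrase 2).

repeated period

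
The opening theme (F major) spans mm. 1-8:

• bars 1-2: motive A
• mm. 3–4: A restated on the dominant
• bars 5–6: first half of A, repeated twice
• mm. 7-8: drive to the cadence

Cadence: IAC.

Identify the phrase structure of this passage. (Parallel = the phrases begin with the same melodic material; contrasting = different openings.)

sentence

Basic idea (mm. 1–2) + its repetition (measures 3-4) form the presentation; fragmentation and cadence (bars 5–8) form the continuation — the 8-bar whole is a sentence.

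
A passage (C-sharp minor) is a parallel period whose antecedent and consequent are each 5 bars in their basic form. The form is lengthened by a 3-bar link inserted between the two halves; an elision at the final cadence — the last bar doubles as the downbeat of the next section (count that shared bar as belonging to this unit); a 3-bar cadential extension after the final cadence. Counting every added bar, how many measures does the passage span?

16 measures

Basic parallel period: 5 + 5 = 10 bars.
10 (basic form) + 3 (link) + 3 (cadential extension) = 16.
The elision shares a bar with the next section but does not change this unit's count.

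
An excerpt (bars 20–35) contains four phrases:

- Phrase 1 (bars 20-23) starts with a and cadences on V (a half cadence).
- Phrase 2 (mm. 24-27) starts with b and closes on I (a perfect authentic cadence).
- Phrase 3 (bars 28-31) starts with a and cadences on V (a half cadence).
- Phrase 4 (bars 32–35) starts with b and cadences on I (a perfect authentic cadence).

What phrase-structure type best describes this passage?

The cadence pattern HC–PAC–HC–PAC is weak–strong twice, and phrases 3–4 restate phrases 1–2: a period heard twice, not a double period (which would end weakly at phrase 2).

repeated period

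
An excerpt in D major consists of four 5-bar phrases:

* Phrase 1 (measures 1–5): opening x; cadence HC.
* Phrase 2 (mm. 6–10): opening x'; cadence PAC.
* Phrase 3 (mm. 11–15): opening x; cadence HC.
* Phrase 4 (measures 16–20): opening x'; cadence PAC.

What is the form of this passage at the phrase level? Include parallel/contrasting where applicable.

The cadence pattern HC–PAC–HC–PAC is weak–strong twice, and phrases 3–4 restate phrases 1–2: a period heard twice, not a double period (which would end weakly at phrase 2).

repeated period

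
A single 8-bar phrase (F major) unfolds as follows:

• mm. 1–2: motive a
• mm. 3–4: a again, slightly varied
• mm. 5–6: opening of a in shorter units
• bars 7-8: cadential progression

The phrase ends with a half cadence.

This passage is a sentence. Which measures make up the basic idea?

The presentation of a sentence is the basic idea (measures 1–2) plus its repetition (measures 3-4); the basic idea is therefore mm. 1–2.

measures 1–2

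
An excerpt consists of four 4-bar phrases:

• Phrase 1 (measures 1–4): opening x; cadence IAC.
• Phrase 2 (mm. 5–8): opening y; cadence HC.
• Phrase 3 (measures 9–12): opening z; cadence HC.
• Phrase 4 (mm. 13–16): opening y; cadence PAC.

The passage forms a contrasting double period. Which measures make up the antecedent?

In a double period the first pair of phrases (ending half cadence) is the large antecedent and the second pair (ending perfect authentic cadence) is the large consequent; the antecedent is measures 1–8.

measures 1–8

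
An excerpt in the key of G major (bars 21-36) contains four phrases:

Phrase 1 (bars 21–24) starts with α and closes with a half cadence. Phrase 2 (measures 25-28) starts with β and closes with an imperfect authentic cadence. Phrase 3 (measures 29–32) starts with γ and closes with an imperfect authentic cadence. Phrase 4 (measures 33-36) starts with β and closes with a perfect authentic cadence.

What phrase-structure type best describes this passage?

Four phrases in two halves: the first half (mm. 21–28) ends with an imperfect authentic cadence, the second (measures 29-36) with a perfect authentic cadence — a large antecedent–consequent pair, i.e. a double period.
Phrase 3 begins with different material from phrase 1, making it contrasting.

contrasting double period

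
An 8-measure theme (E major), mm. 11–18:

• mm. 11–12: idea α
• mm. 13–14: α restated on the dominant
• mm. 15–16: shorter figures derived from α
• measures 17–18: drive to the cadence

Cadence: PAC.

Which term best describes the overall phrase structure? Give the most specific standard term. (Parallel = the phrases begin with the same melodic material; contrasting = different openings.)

sentence

Basic idea (mm. 11-12) + its repetition (mm. 13-14) form the presentation; fragmentation and cadence (mm. 15–18) form the continuation — the 8-bar whole is a sentence.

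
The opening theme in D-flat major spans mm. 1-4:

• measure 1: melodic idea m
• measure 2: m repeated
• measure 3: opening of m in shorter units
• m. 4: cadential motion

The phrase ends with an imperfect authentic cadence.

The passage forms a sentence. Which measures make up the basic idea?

The presentation of a sentence is the basic idea (m. 1) plus its repetition (m. 2); the basic idea is therefore bar 1.

measures 1–1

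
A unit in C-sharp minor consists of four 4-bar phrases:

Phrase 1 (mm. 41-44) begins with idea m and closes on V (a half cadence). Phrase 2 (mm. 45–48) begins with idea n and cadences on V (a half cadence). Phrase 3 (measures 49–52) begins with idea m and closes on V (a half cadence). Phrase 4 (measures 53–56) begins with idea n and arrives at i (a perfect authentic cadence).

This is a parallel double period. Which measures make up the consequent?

In a double period the first pair of phrases (ending half cadence) is the large antecedent and the second pair (ending perfect authentic cadence) is the large consequent; the consequent is measures 49–56.

measures 49–56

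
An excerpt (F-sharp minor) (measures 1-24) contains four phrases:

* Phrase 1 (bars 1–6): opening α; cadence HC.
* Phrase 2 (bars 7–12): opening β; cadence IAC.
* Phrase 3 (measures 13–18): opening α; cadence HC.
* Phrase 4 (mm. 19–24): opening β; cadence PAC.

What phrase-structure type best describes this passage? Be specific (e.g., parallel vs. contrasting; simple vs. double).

Four phrases in two halves: the first half (bars 1–12) ends with an imperfect authentic cadence, the second (bars 13-24) with a perfect authentic cadence — a large antecedent–consequent pair, i.e. a double period.
Phrase 3 begins with the same material as phrase 1, making it parallel.

parallel double period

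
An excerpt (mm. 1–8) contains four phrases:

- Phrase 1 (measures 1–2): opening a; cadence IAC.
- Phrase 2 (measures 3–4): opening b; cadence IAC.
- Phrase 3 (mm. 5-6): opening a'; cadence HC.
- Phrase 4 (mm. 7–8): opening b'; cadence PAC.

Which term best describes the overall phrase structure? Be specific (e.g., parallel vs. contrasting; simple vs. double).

Four phrases in two halves: the first half (mm. 1-4) ends with an imperfect authentic cadence, the second (mm. 5–8) with a perfect authentic cadence — a large antecedent–consequent pair, i.e. a double period.
Phrase 3 begins with the same material as phrase 1, making it parallel.

parallel double period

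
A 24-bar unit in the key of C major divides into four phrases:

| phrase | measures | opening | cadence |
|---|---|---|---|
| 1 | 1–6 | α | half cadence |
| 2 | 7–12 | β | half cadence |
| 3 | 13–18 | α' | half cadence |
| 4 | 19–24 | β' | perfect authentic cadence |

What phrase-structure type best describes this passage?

Four phrases in two halves: the first half (mm. 1–12) ends with a half cadence, the second (mm. 13–24) with a perfect authentic cadence — a large antecedent–consequent pair, i.e. a double period.
Phrase 3 begins with the same material as phrase 1, making it parallel.

parallel double period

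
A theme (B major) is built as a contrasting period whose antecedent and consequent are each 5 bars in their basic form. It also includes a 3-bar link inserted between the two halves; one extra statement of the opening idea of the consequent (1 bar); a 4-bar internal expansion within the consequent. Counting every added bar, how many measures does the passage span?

18 measures

Basic contrasting period: 5 + 5 = 10 bars.
10 (basic form) + 3 (link) + 1 (extra statement) + 4 (internal expansion) = 18.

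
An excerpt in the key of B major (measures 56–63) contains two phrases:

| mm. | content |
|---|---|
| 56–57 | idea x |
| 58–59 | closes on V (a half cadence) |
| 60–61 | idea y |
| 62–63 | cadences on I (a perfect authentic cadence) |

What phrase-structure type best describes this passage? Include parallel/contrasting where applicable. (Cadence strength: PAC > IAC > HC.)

Phrase 1 ends with a half cadence (weaker) and phrase 2 with a perfect authentic cadence (stronger): antecedent + consequent = a period.
The two phrases open with different material (x / y), so the period is contrasting.

contrasting period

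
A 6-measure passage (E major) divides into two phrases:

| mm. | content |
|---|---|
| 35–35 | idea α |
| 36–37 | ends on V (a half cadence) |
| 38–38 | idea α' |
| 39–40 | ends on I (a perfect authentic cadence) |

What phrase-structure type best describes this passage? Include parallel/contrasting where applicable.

parallel period

Phrase 1 ends with a half cadence (weaker) and phrase 2 with a perfect authentic cadence (stronger): antecedent + consequent = a period.
The two phrases open with the same material (α / α'), so the period is parallel.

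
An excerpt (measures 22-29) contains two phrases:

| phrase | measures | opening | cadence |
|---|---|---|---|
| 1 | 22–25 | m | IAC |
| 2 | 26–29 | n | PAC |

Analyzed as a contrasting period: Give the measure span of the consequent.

measures 26–29

The antecedent is the phrase ending with the weaker cadence (imperfect authentic cadence, phrase 1) and the consequent the one ending more conclusively (perfect authentic cadence, phrase 2); the consequent is bars 26–29.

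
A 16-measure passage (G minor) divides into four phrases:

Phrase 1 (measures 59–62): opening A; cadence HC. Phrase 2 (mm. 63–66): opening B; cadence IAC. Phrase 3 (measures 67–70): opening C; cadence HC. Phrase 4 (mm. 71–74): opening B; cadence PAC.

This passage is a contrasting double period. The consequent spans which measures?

In a double period the four phrases pair into a large antecedent (phrases 1–2, ending imperfect authentic cadence) and a large consequent (phrases 3–4, ending perfect authentic cadence). The consequent spans mm. 67-74.

measures 67–74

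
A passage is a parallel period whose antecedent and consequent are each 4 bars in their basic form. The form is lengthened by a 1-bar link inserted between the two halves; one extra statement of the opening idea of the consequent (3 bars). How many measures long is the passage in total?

12 measures

Basic parallel period: 4 + 4 = 8 bars.
8 (basic form) + 1 (link) + 3 (extra statement) = 12.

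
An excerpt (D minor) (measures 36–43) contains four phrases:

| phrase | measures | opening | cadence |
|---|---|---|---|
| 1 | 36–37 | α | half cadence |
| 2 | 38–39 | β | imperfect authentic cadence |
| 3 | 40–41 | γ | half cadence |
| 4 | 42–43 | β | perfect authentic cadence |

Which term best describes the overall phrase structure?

contrasting double period

Four phrases in two halves: the first half (bars 36–39) ends with an imperfect authentic cadence, the second (bars 40–43) with a perfect authentic cadence — a large antecedent–consequent pair, i.e. a double period.
Phrase 3 begins with different material from phrase 1, making it contrasting.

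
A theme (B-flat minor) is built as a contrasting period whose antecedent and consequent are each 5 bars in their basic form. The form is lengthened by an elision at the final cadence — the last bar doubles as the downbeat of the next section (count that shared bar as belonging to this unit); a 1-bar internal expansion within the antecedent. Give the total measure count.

Basic contrasting period: 5 + 5 = 10 bars.
10 (basic form) + 1 (internal expansion) = 11.
The elision shares a bar with the next section but does not change this unit's count.

11 measures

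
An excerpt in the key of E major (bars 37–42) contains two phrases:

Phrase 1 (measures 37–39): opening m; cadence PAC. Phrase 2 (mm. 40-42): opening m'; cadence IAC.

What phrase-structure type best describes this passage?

The second phrase closes with an imperfect authentic cadence, which is not stronger than the first phrase's perfect authentic cadence; without a weak→strong cadential pair there is no antecedent–consequent relationship, so this is a phrase group rather than a period.

phrase group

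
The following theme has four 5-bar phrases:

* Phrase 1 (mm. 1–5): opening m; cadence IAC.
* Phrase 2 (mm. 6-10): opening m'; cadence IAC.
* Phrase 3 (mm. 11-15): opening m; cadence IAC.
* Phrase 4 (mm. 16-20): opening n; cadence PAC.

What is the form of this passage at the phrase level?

parallel double period

Four phrases in two halves: the first half (bars 1–10) ends with an imperfect authentic cadence, the second (measures 11-20) with a perfect authentic cadence — a large antecedent–consequent pair, i.e. a double period.
Phrase 3 begins with the same material as phrase 1, making it parallel.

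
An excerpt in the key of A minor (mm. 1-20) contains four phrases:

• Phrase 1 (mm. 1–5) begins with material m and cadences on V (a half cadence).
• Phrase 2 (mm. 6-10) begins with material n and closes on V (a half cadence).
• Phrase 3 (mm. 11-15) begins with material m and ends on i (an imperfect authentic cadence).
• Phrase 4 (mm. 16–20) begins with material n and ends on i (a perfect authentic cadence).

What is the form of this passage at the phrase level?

Four phrases in two halves: the first half (bars 1–10) ends with a half cadence, the second (measures 11–20) with a perfect authentic cadence — a large antecedent–consequent pair, i.e. a double period.
Phrase 3 begins with the same material as phrase 1, making it parallel.

parallel double period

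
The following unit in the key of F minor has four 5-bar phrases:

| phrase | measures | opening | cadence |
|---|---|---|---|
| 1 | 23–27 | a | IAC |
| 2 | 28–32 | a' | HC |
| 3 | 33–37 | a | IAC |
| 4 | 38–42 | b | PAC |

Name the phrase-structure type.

Four phrases in two halves: the first half (bars 23–32) ends with a half cadence, the second (mm. 33–42) with a perfect authentic cadence — a large antecedent–consequent pair, i.e. a double period.
Phrase 3 begins with the same material as phrase 1, making it parallel.

parallel double period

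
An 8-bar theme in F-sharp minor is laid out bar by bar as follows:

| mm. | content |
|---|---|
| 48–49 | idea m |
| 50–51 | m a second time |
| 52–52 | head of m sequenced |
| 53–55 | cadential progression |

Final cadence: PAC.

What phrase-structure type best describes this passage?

sentence

Basic idea (mm. 48-49) + its repetition (measures 50–51) form the presentation; fragmentation and cadence (measures 52–55) form the continuation — the 8-bar whole is a sentence.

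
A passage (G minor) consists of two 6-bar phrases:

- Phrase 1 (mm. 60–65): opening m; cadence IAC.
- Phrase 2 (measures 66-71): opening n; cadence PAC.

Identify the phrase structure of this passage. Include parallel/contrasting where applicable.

Phrase 1 ends with an imperfect authentic cadence (weaker) and phrase 2 with a perfect authentic cadence (stronger): antecedent + consequent = a period.
The two phrases open with different material (m / n), so the period is contrasting.

contrasting period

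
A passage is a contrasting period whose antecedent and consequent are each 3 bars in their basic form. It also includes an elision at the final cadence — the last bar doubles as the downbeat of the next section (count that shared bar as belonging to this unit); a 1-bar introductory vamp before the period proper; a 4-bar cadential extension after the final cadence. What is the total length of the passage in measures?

Basic contrasting period: 3 + 3 = 6 bars.
6 (basic form) + 1 (introduction) + 4 (cadential extension) = 11.
The elision shares a bar with the next section but does not change this unit's count.

11 measures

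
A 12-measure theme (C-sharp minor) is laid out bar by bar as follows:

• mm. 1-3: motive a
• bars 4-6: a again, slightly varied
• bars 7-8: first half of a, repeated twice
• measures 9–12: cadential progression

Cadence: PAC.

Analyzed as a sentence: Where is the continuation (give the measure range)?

measures 7–12

After the presentation (mm. 1–6), the continuation covers the fragmentation through the cadence: mm. 7–12.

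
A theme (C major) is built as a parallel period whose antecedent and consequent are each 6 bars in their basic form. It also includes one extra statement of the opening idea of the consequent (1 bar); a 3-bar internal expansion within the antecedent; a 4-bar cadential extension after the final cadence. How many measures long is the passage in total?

Basic parallel period: 6 + 6 = 12 bars.
12 (basic form) + 1 (extra statement) + 3 (internal expansion) + 4 (cadential extension) = 20.

20 measures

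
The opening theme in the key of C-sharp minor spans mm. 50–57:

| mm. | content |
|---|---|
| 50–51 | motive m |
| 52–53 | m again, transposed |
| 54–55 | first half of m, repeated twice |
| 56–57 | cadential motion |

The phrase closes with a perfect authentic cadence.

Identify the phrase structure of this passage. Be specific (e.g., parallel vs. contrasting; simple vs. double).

sentence

Basic idea (mm. 50–51) + its repetition (measures 52–53) form the presentation; fragmentation and cadence (measures 54-57) form the continuation — the 8-bar whole is a sentence.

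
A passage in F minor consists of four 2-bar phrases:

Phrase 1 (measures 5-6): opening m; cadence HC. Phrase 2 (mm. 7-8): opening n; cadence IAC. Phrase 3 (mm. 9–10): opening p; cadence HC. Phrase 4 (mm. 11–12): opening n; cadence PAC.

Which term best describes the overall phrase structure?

contrasting double period

Four phrases in two halves: the first half (bars 5–8) ends with an imperfect authentic cadence, the second (measures 9–12) with a perfect authentic cadence — a large antecedent–consequent pair, i.e. a double period.
Phrase 3 begins with different material from phrase 1, making it contrasting.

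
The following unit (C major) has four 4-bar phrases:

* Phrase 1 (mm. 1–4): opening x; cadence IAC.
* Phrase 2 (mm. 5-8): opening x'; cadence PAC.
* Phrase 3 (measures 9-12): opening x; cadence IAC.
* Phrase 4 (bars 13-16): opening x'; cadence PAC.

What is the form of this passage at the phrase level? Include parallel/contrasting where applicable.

The cadence pattern IAC–PAC–IAC–PAC is weak–strong twice, and phrases 3–4 restate phrases 1–2: a period heard twice, not a double period (which would end weakly at phrase 2).

repeated period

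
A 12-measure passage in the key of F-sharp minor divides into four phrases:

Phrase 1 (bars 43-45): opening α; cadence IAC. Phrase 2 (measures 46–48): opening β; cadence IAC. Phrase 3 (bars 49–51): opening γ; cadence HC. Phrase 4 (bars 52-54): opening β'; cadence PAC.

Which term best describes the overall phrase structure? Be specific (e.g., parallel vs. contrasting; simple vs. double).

Four phrases in two halves: the first half (measures 43–48) ends with an imperfect authentic cadence, the second (mm. 49–54) with a perfect authentic cadence — a large antecedent–consequent pair, i.e. a double period.
Phrase 3 begins with different material from phrase 1, making it contrasting.

contrasting double period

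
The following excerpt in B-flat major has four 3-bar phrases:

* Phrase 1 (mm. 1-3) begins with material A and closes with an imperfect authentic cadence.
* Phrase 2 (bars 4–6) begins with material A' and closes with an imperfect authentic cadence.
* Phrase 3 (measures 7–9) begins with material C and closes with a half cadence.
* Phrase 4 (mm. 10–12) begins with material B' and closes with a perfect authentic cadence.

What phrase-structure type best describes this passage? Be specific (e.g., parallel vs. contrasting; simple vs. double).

contrasting double period

Four phrases in two halves: the first half (bars 1–6) ends with an imperfect authentic cadence, the second (bars 7-12) with a perfect authentic cadence — a large antecedent–consequent pair, i.e. a double period.
Phrase 3 begins with different material from phrase 1, making it contrasting.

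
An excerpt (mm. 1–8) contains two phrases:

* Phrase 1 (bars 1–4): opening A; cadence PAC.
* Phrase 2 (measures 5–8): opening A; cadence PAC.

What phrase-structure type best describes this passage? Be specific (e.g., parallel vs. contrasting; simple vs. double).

Both phrases have the same opening (A) and the same cadence (perfect authentic cadence): the second is a restatement, not a consequent, so this is a repeated phrase rather than a period.

repeated phrase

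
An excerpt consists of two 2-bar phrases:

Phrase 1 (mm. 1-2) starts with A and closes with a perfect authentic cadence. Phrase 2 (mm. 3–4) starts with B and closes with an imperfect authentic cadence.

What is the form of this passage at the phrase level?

The second phrase closes with an imperfect authentic cadence, which is not stronger than the first phrase's perfect authentic cadence; without a weak→strong cadential pair there is no antecedent–consequent relationship, so this is a phrase group rather than a period.

phrase group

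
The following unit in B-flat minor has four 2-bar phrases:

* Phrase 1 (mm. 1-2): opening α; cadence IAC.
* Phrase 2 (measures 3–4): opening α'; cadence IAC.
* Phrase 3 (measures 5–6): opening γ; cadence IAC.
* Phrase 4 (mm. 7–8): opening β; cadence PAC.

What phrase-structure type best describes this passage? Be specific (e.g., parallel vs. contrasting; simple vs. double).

Four phrases in two halves: the first half (mm. 1–4) ends with an imperfect authentic cadence, the second (mm. 5–8) with a perfect authentic cadence — a large antecedent–consequent pair, i.e. a double period.
Phrase 3 begins with different material from phrase 1, making it contrasting.

contrasting double period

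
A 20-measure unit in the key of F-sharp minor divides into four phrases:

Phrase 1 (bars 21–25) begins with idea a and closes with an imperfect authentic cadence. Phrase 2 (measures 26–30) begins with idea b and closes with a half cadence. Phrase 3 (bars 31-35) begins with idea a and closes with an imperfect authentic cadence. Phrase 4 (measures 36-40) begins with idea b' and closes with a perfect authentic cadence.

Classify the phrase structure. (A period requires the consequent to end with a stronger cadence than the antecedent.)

parallel double period

Four phrases in two halves: the first half (bars 21-30) ends with a half cadence, the second (bars 31–40) with a perfect authentic cadence — a large antecedent–consequent pair, i.e. a double period.
Phrase 3 begins with the same material as phrase 1, making it parallel.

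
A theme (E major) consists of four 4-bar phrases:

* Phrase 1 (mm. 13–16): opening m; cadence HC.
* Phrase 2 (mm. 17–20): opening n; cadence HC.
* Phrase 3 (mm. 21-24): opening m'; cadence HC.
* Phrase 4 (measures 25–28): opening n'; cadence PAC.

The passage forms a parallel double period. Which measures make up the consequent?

In a double period the first pair of phrases (ending half cadence) is the large antecedent and the second pair (ending perfect authentic cadence) is the large consequent; the consequent is measures 21–28.

measures 21–28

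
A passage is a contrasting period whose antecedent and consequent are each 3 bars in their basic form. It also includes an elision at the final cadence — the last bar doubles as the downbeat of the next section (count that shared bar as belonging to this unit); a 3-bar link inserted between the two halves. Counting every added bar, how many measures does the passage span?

Basic contrasting period: 3 + 3 = 6 bars.
6 (basic form) + 3 (link) = 9.
The elision shares a bar with the next section but does not change this unit's count.

9 measures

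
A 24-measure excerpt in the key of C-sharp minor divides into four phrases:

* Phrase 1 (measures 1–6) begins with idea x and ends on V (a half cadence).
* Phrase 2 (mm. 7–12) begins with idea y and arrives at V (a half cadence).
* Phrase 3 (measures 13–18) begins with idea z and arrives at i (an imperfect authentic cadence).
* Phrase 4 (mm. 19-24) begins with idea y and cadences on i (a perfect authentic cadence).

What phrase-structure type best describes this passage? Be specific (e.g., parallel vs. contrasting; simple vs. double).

contrasting double period

Four phrases in two halves: the first half (measures 1–12) ends with a half cadence, the second (mm. 13-24) with a perfect authentic cadence — a large antecedent–consequent pair, i.e. a double period.
Phrase 3 begins with different material from phrase 1, making it contrasting.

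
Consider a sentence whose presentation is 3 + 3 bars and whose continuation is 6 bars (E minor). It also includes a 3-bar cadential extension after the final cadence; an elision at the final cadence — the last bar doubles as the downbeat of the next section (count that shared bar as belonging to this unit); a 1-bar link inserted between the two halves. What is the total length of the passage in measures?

Basic sentence: 3 + 3 + 6 = 12 bars.
12 (basic form) + 3 (cadential extension) + 1 (link) = 16.
The elision shares a bar with the next section but does not change this unit's count.

16 measures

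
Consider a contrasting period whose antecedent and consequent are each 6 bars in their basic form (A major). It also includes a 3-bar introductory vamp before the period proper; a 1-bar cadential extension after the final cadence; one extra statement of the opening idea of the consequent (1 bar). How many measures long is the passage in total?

Basic contrasting period: 6 + 6 = 12 bars.
12 (basic form) + 3 (introduction) + 1 (cadential extension) + 1 (extra statement) = 17.

17 measures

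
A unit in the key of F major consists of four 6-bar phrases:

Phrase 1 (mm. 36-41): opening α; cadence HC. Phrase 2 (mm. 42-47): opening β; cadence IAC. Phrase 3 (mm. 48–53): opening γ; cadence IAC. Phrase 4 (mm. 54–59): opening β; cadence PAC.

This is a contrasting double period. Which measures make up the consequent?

measures 48–59

In a double period the first pair of phrases (ending imperfect authentic cadence) is the large antecedent and the second pair (ending perfect authentic cadence) is the large consequent; the consequent is measures 48–59.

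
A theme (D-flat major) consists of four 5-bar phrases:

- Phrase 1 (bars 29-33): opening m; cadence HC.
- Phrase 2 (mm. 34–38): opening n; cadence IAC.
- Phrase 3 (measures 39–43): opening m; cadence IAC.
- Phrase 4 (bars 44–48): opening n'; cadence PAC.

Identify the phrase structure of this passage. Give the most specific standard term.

Four phrases in two halves: the first half (measures 29–38) ends with an imperfect authentic cadence, the second (mm. 39–48) with a perfect authentic cadence — a large antecedent–consequent pair, i.e. a double period.
Phrase 3 begins with the same material as phrase 1, making it parallel.

parallel double period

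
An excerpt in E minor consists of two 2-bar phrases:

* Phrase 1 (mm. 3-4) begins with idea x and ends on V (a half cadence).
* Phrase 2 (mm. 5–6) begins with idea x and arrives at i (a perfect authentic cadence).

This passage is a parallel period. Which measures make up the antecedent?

The antecedent is the phrase ending with the weaker cadence (half cadence, phrase 1) and the consequent the one ending more conclusively (perfect authentic cadence, phrase 2); the antecedent is mm. 3-4.

measures 3–4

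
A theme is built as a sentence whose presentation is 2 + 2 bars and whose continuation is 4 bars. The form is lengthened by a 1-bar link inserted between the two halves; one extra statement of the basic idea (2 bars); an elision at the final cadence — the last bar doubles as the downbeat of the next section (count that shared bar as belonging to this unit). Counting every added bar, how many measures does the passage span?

11 measures

Basic sentence: 2 + 2 + 4 = 8 bars.
8 (basic form) + 1 (link) + 2 (extra statement) = 11.
The elision shares a bar with the next section but does not change this unit's count.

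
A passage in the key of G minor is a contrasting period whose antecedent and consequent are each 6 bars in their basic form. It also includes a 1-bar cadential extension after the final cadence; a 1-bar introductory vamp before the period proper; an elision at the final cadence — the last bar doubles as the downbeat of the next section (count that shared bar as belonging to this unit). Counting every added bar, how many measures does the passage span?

Basic contrasting period: 6 + 6 = 12 bars.
12 (basic form) + 1 (cadential extension) + 1 (introduction) = 14.
The elision shares a bar with the next section but does not change this unit's count.

14 measures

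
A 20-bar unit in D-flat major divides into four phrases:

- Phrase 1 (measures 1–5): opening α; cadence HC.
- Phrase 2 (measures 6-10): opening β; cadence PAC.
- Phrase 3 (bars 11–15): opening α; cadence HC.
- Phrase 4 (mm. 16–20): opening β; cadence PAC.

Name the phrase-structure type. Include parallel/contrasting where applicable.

The cadence pattern HC–PAC–HC–PAC is weak–strong twice, and phrases 3–4 restate phrases 1–2: a period heard twice, not a double period (which would end weakly at phrase 2).

repeated period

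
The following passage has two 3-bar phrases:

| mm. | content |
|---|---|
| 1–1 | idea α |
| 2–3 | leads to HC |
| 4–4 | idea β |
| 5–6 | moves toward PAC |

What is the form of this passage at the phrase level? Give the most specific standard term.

contrasting period

Phrase 1 ends with a half cadence (weaker) and phrase 2 with a perfect authentic cadence (stronger): antecedent + consequent = a period.
The two phrases open with different material (α / β), so the period is contrasting.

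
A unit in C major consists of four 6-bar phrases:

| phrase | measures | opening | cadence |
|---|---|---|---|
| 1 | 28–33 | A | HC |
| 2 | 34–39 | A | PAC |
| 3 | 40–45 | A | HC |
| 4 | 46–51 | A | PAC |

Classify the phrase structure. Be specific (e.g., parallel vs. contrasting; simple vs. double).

The cadence pattern HC–PAC–HC–PAC is weak–strong twice, and phrases 3–4 restate phrases 1–2: a period heard twice, not a double period (which would end weakly at phrase 2).

repeated period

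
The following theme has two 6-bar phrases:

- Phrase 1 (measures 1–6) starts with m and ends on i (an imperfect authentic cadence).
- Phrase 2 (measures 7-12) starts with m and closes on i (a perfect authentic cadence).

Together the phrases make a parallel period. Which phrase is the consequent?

phrase 2

The phrase ending with the weaker cadence (imperfect authentic cadence) is the antecedent; the one ending more conclusively (perfect authentic cadence) is the consequent. The consequent is phrase 2.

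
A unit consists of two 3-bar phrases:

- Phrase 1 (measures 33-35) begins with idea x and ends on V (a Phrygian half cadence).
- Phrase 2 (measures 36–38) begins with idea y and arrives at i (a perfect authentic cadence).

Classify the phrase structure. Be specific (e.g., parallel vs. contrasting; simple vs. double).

contrasting period

Phrase 1 ends with a Phrygian half cadence (weaker) and phrase 2 with a perfect authentic cadence (stronger): antecedent + consequent = a period.
The two phrases open with different material (x / y), so the period is contrasting.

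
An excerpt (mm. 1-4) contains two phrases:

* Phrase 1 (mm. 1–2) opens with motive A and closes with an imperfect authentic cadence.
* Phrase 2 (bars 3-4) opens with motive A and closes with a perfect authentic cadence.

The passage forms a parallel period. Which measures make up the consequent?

The phrase ending with the weaker cadence (imperfect authentic cadence) is the antecedent; the one ending more conclusively (perfect authentic cadence) is the consequent. The consequent is measures 3–4.

measures 3–4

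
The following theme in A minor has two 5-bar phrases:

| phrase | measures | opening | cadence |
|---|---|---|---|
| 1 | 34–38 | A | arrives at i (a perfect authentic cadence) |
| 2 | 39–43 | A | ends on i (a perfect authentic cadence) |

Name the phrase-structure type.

Both phrases have the same opening (A) and the same cadence (perfect authentic cadence): the second is a restatement, not a consequent, so this is a repeated phrase rather than a period.

repeated phrase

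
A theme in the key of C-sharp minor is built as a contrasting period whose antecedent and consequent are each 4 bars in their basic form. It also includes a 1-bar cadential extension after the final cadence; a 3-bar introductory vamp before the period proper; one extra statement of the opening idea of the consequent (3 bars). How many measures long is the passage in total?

15 measures

Basic contrasting period: 4 + 4 = 8 bars.
8 (basic form) + 1 (cadential extension) + 3 (introduction) + 3 (extra statement) = 15.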